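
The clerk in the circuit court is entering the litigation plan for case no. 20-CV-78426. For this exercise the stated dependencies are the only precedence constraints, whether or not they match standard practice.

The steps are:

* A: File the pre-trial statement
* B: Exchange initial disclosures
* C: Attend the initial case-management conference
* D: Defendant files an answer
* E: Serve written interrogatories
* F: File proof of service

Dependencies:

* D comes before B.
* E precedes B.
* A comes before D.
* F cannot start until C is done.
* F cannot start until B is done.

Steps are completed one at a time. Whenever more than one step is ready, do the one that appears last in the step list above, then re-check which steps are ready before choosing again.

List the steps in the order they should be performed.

E, C and A have no prerequisites; E is listed later, so E is first.
C and A are both available; C is listed later → C.
Next only A has its prerequisites met → A.
Next only D has its prerequisites met → D.
B needed E and D, now all done → B.
F needed C and B, now all done → F.

E, C, A, D, B, F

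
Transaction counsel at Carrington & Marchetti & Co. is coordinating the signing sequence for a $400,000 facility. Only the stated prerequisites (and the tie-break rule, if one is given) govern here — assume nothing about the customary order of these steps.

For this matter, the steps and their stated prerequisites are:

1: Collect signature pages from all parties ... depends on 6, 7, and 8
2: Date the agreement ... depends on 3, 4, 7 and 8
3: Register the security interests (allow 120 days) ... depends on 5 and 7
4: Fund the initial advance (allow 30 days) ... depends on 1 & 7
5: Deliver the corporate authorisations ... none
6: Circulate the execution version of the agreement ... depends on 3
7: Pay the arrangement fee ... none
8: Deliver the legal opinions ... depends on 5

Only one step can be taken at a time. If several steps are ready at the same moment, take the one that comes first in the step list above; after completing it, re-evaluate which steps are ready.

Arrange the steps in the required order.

Nothing is required for 5 and 7. 5 is listed earlier → 5 first.
8 now also ready, so the ready set is {7, 8}; 7 is listed earlier → 7.
3 now also ready, so the ready set is {3, 8}; 3 is listed earlier → 3.
6 now also ready, so the ready set is {6, 8}; 6 is listed earlier → 6.
8 needed 5, now all done → 8.
Next only 1 has its prerequisites met → 1.
Next only 4 has its prerequisites met → 4.
That leaves 2 as the only ready step → 2.

5 7 3 6 8 1 4 2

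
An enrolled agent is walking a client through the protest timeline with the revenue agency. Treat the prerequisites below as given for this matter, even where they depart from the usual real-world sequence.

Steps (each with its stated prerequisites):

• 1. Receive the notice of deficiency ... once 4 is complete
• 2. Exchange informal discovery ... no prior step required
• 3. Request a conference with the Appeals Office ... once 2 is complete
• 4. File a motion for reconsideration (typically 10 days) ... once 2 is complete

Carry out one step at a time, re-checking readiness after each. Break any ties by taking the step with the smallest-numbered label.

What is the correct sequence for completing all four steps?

2, 3, 4, 1

Only 2 has no prerequisites, so it is first.
Ready: 3 and 4. 3 has the earlier label → 3.
4 needed 2, now all done → 4.
That leaves 1 as the only ready step → 1.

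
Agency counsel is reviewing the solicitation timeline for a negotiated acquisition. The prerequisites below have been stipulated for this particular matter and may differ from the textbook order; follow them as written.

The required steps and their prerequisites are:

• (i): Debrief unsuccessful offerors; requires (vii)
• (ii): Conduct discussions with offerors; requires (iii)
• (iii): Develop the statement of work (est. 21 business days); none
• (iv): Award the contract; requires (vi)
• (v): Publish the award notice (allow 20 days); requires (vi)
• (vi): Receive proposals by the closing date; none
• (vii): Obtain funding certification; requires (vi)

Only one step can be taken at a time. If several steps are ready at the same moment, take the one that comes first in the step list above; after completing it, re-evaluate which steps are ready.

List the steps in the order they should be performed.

Nothing is required for (iii) and (vi). (iii) is listed earlier → (iii) first.
Now (ii) and (vi) have their prerequisites met. (ii) is listed earlier, so (ii) next.
That leaves (vi) as the only ready step → (vi).
(iv), (v) and (vii) are all available; (iv) is listed earlier → (iv).
Ready: (v) and (vii). (v) is listed earlier → (v).
Next only (vii) has its prerequisites met → (vii).
Next only (i) has its prerequisites met → (i).

(iii), (ii), (vi), (iv), (v), (vii), (i)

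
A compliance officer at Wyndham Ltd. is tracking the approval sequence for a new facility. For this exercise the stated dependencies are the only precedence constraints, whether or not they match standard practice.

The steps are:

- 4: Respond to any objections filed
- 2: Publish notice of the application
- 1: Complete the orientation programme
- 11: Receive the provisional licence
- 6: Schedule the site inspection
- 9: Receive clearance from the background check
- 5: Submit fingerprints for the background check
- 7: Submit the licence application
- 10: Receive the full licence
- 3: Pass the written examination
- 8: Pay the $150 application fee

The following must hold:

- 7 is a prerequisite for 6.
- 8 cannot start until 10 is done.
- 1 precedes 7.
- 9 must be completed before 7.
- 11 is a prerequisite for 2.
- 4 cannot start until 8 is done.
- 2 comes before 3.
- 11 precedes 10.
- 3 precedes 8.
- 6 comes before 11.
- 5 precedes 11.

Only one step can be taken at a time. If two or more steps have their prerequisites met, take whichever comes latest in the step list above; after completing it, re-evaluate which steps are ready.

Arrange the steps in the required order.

Nothing is required for 5, 9 and 1. 5 is listed later → 5 first.
9 and 1 are both available; 9 is listed later → 9.
That leaves 1 as the only ready step → 1.
7 needed 9 and 1, now all done → 7.
Next only 6 has its prerequisites met → 6.
Next only 11 has its prerequisites met → 11.
Ready: 10 and 2. 10 is listed later → 10.
Next only 2 has its prerequisites met → 2.
Next only 3 has its prerequisites met → 3.
8 needed 3 and 10, now all done → 8.
That leaves 4 as the only ready step → 4.

5, 9, 1, 7, 6, 11, 10, 2, 3, 8, 4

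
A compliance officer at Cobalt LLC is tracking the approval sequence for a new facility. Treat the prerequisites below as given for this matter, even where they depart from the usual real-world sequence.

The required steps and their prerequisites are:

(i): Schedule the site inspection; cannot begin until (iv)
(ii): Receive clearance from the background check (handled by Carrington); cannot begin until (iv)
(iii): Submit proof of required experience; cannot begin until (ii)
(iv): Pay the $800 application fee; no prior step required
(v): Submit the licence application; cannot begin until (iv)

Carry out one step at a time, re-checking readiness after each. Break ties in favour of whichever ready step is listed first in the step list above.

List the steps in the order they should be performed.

(iv), (i), (ii), (iii), (v)

(iv) has no prerequisites → (iv) first.
Now (i), (ii) and (v) have their prerequisites met. (i) is listed earlier, so (i) next.
Now (ii) and (v) have their prerequisites met. (ii) is listed earlier, so (ii) next.
(iii) and (v) are both available; (iii) is listed earlier → (iii).
That leaves (v) as the only ready step → (v).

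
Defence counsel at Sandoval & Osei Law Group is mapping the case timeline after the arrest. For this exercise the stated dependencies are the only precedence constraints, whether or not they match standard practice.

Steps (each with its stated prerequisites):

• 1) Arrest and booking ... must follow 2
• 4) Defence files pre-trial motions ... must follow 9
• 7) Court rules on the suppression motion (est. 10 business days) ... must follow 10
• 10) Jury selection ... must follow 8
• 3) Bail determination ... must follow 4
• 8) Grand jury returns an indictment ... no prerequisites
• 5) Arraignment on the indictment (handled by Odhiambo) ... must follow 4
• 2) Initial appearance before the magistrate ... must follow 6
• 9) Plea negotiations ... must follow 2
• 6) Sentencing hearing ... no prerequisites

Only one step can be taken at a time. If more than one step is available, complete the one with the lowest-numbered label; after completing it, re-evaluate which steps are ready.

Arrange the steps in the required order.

Nothing is required for 6 and 8. 6 has the earlier label → 6 first.
2 and 8 are both available; 2 has the earlier label → 2.
1 and 9 now also ready, so the ready set is {1, 8, 9}; 1 has the earlier label → 1.
8 and 9 are both available; 8 has the earlier label → 8.
Ready: 9 and 10. 9 has the earlier label → 9.
4 now also ready, so the ready set is {4, 10}; 4 has the earlier label → 4.
3 and 5 now also ready, so the ready set is {3, 5, 10}; 3 has the earlier label → 3.
Ready: 5 and 10. 5 has the earlier label → 5.
10 needed 8, now all done → 10.
Next only 7 has its prerequisites met → 7.

6 → 2 → 1 → 8 → 9 → 4 → 3 → 5 → 10 → 7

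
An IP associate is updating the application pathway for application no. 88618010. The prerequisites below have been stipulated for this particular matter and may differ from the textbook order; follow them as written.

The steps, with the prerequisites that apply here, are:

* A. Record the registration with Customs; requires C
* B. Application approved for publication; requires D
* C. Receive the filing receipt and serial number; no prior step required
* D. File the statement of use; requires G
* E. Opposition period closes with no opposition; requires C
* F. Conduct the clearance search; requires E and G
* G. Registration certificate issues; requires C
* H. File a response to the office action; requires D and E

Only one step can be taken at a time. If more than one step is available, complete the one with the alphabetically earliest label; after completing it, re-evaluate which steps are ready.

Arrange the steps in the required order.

C, A, E, G, D, B, F, H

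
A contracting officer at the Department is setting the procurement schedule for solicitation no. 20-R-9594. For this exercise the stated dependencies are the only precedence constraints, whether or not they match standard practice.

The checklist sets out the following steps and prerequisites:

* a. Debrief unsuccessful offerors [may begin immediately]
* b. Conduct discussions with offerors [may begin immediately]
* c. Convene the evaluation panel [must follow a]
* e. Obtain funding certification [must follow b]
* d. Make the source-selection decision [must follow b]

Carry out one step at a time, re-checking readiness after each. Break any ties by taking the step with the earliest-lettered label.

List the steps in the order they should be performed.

a, b, c, d, e

Nothing is required for a and b. a has the earlier label → a first.
c now also ready, so the ready set is {b, c}; b has the earlier label → b.
Now c, d and e have their prerequisites met. c has the earlier label, so c next.
Ready: d and e. d has the earlier label → d.
e needed b, now all done → e.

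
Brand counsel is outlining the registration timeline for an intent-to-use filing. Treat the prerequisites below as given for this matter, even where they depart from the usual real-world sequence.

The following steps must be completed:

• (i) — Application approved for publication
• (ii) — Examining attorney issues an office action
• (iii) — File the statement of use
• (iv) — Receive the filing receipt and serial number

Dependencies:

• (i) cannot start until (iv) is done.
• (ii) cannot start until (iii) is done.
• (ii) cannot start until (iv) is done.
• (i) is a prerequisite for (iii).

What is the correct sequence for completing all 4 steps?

(iv) has no prerequisites → (iv) first.
(i) is the only step now ready → (i).
(iii) needed (i), now all done → (iii).
That leaves (ii) as the only ready step → (ii).

(iv), (i), (iii), (ii)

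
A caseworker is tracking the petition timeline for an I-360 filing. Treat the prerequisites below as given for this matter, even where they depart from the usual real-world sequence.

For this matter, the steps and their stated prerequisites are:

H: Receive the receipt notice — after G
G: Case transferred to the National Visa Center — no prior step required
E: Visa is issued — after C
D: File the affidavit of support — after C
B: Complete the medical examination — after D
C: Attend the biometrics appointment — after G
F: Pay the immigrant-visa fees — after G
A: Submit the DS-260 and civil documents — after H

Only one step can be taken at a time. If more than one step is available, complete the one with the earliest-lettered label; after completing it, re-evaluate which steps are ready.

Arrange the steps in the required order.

G has no prerequisites → G first.
Ready: C, F and H. C has the earlier label → C.
D and E now also ready, so the ready set is {D, E, F, H}; D has the earlier label → D.
Ready: B, E, F and H. B has the earlier label → B.
E, F and H are all available; E has the earlier label → E.
Now F and H have their prerequisites met. F has the earlier label, so F next.
H is the only step now ready → H.
A needed H, now all done → A.

G, C, D, B, E, F, H, A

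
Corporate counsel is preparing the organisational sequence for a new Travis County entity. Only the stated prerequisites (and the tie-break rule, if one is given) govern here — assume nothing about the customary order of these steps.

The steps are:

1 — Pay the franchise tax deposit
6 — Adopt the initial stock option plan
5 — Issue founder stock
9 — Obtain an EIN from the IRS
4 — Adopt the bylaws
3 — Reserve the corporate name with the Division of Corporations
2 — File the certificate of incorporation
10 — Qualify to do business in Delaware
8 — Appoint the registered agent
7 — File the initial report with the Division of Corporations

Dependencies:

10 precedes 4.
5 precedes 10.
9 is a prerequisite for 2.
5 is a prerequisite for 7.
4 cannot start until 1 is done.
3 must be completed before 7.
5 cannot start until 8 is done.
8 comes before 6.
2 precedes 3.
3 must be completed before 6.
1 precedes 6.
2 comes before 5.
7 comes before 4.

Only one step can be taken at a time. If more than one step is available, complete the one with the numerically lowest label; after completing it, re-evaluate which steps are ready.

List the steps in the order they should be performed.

1, 8, 9, 2, 3, 5, 6, 7, 10, 4

1, 8 and 9 have no prerequisites; 1 has the earlier label, so 1 is first.
8 and 9 are both available; 8 has the earlier label → 8.
9 is the only step now ready → 9.
Next only 2 has its prerequisites met → 2.
3 and 5 are both available; 3 has the earlier label → 3.
6 now also ready, so the ready set is {5, 6}; 5 has the earlier label → 5.
6, 7 and 10 are all available; 6 has the earlier label → 6.
Ready: 7 and 10. 7 has the earlier label → 7.
Next only 10 has its prerequisites met → 10.
That leaves 4 as the only ready step → 4.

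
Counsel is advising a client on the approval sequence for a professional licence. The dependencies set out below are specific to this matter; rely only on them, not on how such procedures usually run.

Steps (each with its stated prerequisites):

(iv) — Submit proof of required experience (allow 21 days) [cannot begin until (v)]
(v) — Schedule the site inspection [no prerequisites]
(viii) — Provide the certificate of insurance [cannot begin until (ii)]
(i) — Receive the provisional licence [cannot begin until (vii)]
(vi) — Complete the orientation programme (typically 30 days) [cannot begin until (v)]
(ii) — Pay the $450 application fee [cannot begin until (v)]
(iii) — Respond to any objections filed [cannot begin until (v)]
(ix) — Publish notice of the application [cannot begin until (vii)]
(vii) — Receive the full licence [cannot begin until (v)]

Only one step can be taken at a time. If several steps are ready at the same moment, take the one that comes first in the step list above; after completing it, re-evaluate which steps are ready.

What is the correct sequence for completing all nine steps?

(v) is the only step with nothing outstanding, so it goes first.
Ready: (iv), (vi), (ii), (iii) and (vii). (iv) is listed earlier → (iv).
(vi), (ii), (iii) and (vii) are all available; (vi) is listed earlier → (vi).
Now (ii), (iii) and (vii) have their prerequisites met. (ii) is listed earlier, so (ii) next.
Now (viii), (iii) and (vii) have their prerequisites met. (viii) is listed earlier, so (viii) next.
Now (iii) and (vii) have their prerequisites met. (iii) is listed earlier, so (iii) next.
(vii) is the only step now ready → (vii).
(i) and (ix) are both available; (i) is listed earlier → (i).
(ix) needed (vii), now all done → (ix).

(v), (iv), (vi), (ii), (viii), (iii), (vii), (i), (ix)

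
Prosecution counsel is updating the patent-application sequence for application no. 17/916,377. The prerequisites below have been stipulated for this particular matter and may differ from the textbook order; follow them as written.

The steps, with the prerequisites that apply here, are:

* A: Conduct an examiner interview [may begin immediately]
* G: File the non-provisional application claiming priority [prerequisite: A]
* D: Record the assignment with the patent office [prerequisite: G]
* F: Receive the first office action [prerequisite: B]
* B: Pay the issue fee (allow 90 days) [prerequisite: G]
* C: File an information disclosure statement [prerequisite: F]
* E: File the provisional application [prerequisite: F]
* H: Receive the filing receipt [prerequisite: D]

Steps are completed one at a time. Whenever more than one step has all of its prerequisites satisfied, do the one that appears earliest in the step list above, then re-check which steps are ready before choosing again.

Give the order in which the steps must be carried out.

A has no prerequisites → A first.
G is the only step now ready → G.
Now D and B have their prerequisites met. D is listed earlier, so D next.
B and H are both available; B is listed earlier → B.
F now also ready, so the ready set is {F, H}; F is listed earlier → F.
Now C, E and H have their prerequisites met. C is listed earlier, so C next.
E and H are both available; E is listed earlier → E.
H needed D, now all done → H.

A G D B F C E H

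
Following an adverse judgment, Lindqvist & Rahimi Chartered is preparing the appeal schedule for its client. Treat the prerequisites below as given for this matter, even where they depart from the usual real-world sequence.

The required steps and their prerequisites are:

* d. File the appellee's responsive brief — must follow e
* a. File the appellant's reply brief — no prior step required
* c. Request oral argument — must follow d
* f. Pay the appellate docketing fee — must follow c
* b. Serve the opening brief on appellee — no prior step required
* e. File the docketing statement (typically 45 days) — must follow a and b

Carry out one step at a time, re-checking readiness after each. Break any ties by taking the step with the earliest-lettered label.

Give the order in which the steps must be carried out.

a b e d c f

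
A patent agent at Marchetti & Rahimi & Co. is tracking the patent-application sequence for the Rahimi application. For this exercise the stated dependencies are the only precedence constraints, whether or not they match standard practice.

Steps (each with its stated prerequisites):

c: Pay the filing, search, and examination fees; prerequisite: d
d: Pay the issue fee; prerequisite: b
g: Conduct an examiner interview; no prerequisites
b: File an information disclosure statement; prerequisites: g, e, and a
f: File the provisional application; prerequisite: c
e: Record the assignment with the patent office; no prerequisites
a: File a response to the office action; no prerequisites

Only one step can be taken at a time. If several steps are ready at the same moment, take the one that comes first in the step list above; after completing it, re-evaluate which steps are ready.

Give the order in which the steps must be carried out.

g, e, a, b, d, c, f

g, e and a have no prerequisites; g is listed earlier, so g is first.
e and a are both available; e is listed earlier → e.
That leaves a as the only ready step → a.
b needed g, e and a, now all done → b.
d is the only step now ready → d.
That leaves c as the only ready step → c.
f needed c, now all done → f.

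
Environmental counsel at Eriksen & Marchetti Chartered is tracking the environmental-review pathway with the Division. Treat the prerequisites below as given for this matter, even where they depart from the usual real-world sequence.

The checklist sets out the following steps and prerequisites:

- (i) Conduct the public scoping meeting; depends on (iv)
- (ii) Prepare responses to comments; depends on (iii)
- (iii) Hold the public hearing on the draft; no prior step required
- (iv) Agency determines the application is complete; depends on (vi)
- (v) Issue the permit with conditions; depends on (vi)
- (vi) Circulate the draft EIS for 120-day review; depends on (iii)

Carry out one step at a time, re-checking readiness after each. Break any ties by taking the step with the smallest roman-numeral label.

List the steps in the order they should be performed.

(iii) is the only step with nothing outstanding, so it goes first.
Now (ii) and (vi) have their prerequisites met. (ii) has the earlier label, so (ii) next.
(vi) needed (iii), now all done → (vi).
Now (iv) and (v) have their prerequisites met. (iv) has the earlier label, so (iv) next.
Ready: (i) and (v). (i) has the earlier label → (i).
That leaves (v) as the only ready step → (v).

(iii), (ii), (vi), (iv), (i), (v)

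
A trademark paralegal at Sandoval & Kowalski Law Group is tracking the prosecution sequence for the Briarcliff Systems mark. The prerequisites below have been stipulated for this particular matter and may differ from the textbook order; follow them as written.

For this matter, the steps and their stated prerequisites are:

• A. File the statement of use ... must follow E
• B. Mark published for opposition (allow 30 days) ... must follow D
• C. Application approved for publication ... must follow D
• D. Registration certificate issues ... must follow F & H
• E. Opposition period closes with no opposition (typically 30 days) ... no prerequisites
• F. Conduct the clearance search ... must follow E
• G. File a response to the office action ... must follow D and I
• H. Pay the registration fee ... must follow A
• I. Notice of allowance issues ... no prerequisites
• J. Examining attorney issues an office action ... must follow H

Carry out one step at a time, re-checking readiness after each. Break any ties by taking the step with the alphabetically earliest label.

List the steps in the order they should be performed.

Nothing is required for E and I. E has the earlier label → E first.
Now A, F and I have their prerequisites met. A has the earlier label, so A next.
H now also ready, so the ready set is {F, H, I}; F has the earlier label → F.
Now H and I have their prerequisites met. H has the earlier label, so H next.
Ready: D, I and J. D has the earlier label → D.
B, C, I and J are all available; B has the earlier label → B.
Now C, I and J have their prerequisites met. C has the earlier label, so C next.
Ready: I and J. I has the earlier label → I.
G and J are both available; G has the earlier label → G.
J needed H, now all done → J.

E A F H D B C I G J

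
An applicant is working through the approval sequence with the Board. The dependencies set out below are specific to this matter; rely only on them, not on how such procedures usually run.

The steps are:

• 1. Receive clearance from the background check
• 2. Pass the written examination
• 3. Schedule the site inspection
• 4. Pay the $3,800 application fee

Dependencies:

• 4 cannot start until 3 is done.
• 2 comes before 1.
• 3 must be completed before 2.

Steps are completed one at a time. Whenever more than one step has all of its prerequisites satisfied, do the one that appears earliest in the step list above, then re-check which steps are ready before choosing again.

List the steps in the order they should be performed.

3 is the only step with nothing outstanding, so it goes first.
Ready: 2 and 4. 2 is listed earlier → 2.
1 now also ready, so the ready set is {1, 4}; 1 is listed earlier → 1.
4 is the only step now ready → 4.

3 → 2 → 1 → 4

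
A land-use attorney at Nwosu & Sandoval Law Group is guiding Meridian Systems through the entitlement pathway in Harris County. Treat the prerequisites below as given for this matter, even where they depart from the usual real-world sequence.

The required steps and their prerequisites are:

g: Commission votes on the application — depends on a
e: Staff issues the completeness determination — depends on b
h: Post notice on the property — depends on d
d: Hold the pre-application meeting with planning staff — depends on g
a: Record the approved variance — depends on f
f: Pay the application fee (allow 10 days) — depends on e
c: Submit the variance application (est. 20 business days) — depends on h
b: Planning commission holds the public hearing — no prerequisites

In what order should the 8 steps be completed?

b, e, f, a, g, d, h, c

b is the only step with nothing outstanding, so it goes first.
Next only e has its prerequisites met → e.
f needed e, now all done → f.
a needed f, now all done → a.
g needed a, now all done → g.
d needed g, now all done → d.
That leaves h as the only ready step → h.
c needed h, now all done → c.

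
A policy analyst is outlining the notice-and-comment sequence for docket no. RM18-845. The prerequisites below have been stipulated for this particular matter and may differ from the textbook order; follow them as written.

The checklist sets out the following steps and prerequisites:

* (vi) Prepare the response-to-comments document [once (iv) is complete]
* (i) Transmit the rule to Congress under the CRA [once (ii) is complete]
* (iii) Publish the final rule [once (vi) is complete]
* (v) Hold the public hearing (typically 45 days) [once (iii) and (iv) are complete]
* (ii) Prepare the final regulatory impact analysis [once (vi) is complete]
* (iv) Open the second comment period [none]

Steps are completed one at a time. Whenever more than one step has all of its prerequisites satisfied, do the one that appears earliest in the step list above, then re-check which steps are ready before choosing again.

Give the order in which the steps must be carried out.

(iv) has no prerequisites → (iv) first.
(vi) is the only step now ready → (vi).
Ready: (iii) and (ii). (iii) is listed earlier → (iii).
Now (v) and (ii) have their prerequisites met. (v) is listed earlier, so (v) next.
That leaves (ii) as the only ready step → (ii).
(i) needed (ii), now all done → (i).

(iv), (vi), (iii), (v), (ii), (i)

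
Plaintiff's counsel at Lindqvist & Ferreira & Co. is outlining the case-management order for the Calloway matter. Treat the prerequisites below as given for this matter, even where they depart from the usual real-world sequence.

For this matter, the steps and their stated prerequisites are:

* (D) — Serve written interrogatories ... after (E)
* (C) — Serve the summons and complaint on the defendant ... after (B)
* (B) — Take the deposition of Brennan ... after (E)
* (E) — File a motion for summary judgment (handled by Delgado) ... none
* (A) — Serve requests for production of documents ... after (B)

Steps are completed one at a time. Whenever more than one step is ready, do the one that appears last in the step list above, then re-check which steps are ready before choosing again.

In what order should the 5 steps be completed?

(E) is the only step with nothing outstanding, so it goes first.
(B) and (D) are both available; (B) is listed later → (B).
(A) and (C) now also ready, so the ready set is {(A), (C), (D)}; (A) is listed later → (A).
Ready: (C) and (D). (C) is listed later → (C).
(D) is the only step now ready → (D).

(E), (B), (A), (C), (D)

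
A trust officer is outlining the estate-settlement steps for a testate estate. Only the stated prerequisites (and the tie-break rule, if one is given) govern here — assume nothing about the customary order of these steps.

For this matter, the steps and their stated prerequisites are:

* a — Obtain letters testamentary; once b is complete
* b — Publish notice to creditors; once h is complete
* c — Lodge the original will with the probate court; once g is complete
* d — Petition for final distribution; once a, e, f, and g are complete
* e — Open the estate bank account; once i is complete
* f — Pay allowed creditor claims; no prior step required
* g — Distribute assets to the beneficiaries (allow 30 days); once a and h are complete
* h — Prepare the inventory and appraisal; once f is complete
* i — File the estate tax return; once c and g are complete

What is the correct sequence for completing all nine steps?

f, h, b, a, g, c, i, e, d

f is the only step with nothing outstanding, so it goes first.
h is the only step now ready → h.
That leaves b as the only ready step → b.
Next only a has its prerequisites met → a.
Next only g has its prerequisites met → g.
That leaves c as the only ready step → c.
i is the only step now ready → i.
e needed i, now all done → e.
d needed a, e, f and g, now all done → d.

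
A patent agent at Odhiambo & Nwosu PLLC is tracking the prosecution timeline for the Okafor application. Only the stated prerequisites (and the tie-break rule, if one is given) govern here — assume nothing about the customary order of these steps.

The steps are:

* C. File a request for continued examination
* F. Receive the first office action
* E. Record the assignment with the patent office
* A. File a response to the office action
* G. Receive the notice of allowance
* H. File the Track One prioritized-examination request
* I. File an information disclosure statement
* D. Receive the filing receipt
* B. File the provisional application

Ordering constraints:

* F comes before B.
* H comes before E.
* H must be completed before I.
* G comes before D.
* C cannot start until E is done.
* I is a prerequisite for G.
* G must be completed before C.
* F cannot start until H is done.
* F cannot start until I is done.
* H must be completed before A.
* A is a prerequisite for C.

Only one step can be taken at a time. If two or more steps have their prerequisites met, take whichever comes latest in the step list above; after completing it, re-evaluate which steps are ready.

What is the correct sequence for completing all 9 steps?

H is the only step with nothing outstanding, so it goes first.
Now I, A and E have their prerequisites met. I is listed later, so I next.
Ready: G, A, E and F. G is listed later → G.
Now D, A, E and F have their prerequisites met. D is listed later, so D next.
Ready: A, E and F. A is listed later → A.
Ready: E and F. E is listed later → E.
Ready: F and C. F is listed later → F.
Now B and C have their prerequisites met. B is listed later, so B next.
C is the only step now ready → C.

H I G D A E F B C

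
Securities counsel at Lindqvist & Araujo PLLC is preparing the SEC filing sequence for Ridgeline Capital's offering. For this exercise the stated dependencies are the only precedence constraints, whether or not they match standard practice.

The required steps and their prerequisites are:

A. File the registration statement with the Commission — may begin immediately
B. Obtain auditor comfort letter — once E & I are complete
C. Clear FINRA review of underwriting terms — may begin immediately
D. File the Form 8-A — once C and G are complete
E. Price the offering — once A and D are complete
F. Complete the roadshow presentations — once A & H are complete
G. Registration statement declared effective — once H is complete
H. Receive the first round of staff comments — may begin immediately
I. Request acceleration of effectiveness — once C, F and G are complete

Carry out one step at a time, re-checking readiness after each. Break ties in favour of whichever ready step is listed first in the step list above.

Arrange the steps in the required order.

A, C and H have no prerequisites; A is listed earlier, so A is first.
Now C and H have their prerequisites met. C is listed earlier, so C next.
That leaves H as the only ready step → H.
F and G are both available; F is listed earlier → F.
Next only G has its prerequisites met → G.
Now D and I have their prerequisites met. D is listed earlier, so D next.
Now E and I have their prerequisites met. E is listed earlier, so E next.
I is the only step now ready → I.
That leaves B as the only ready step → B.

A → C → H → F → G → D → E → I → B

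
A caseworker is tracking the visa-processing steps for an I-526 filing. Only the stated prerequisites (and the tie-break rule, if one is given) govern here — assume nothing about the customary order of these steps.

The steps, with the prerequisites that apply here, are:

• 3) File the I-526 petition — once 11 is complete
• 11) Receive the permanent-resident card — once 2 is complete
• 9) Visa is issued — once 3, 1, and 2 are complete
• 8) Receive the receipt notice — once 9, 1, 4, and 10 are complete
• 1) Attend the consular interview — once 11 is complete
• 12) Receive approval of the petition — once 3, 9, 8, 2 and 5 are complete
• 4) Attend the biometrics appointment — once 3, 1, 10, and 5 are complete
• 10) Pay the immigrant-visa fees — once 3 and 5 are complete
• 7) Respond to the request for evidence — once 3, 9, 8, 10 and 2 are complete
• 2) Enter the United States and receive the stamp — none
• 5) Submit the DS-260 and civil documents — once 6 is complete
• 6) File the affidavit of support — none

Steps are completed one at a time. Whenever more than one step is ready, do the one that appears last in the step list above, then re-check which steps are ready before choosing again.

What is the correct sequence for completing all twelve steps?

6, 5, 2, 11, 1, 3, 10, 4, 9, 8, 7, 12

Nothing is required for 6 and 2. 6 is listed later → 6 first.
5 now also ready, so the ready set is {5, 2}; 5 is listed later → 5.
That leaves 2 as the only ready step → 2.
Next only 11 has its prerequisites met → 11.
Now 1 and 3 have their prerequisites met. 1 is listed later, so 1 next.
Next only 3 has its prerequisites met → 3.
Ready: 10 and 9. 10 is listed later → 10.
4 now also ready, so the ready set is {4, 9}; 4 is listed later → 4.
Next only 9 has its prerequisites met → 9.
8 needed 10, 4, 1 and 9, now all done → 8.
Ready: 7 and 12. 7 is listed later → 7.
Next only 12 has its prerequisites met → 12.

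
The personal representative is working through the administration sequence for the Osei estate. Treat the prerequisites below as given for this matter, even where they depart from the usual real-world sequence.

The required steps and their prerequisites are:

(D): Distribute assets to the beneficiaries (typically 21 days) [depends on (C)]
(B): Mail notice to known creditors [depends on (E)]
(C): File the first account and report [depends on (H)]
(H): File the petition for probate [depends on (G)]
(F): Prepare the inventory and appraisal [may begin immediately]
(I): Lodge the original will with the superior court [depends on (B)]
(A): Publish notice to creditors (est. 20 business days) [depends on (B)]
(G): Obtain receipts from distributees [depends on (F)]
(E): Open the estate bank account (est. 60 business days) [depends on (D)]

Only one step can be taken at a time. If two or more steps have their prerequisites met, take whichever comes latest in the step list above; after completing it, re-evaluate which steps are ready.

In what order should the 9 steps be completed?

(F) is the only step with nothing outstanding, so it goes first.
That leaves (G) as the only ready step → (G).
That leaves (H) as the only ready step → (H).
(C) needed (H), now all done → (C).
(D) is the only step now ready → (D).
Next only (E) has its prerequisites met → (E).
That leaves (B) as the only ready step → (B).
Now (A) and (I) have their prerequisites met. (A) is listed later, so (A) next.
Next only (I) has its prerequisites met → (I).

(F), (G), (H), (C), (D), (E), (B), (A), (I)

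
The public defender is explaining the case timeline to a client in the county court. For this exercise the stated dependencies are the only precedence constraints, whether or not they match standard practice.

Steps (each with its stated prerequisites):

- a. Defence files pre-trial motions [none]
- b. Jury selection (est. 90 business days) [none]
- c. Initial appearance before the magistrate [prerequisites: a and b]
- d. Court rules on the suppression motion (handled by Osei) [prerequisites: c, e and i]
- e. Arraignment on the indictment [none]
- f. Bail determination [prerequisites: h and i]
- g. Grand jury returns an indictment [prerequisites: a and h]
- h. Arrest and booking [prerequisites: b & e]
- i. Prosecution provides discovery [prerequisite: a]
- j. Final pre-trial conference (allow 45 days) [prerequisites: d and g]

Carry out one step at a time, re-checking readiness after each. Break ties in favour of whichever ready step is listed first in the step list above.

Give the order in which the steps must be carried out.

a, b and e have no prerequisites; a is listed earlier, so a is first.
b, e and i are all available; b is listed earlier → b.
Now c, e and i have their prerequisites met. c is listed earlier, so c next.
Ready: e and i. e is listed earlier → e.
h now also ready, so the ready set is {h, i}; h is listed earlier → h.
g now also ready, so the ready set is {g, i}; g is listed earlier → g.
i needed a, now all done → i.
Ready: d and f. d is listed earlier → d.
j now also ready, so the ready set is {f, j}; f is listed earlier → f.
j is the only step now ready → j.

a → b → c → e → h → g → i → d → f → j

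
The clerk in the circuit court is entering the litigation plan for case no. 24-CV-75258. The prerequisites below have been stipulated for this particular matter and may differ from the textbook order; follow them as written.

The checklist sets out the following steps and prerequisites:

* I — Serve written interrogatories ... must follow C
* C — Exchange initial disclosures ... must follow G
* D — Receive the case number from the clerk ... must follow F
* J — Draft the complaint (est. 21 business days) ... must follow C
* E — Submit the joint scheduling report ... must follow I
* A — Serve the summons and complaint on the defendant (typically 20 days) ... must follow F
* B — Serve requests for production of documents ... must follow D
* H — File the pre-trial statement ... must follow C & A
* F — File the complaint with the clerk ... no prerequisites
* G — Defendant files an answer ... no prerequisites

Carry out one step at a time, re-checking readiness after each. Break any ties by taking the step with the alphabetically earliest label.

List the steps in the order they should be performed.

F and G have no prerequisites; F has the earlier label, so F is first.
A and D now also ready, so the ready set is {A, D, G}; A has the earlier label → A.
Now D and G have their prerequisites met. D has the earlier label, so D next.
B now also ready, so the ready set is {B, G}; B has the earlier label → B.
G is the only step now ready → G.
C is the only step now ready → C.
Ready: H, I and J. H has the earlier label → H.
Now I and J have their prerequisites met. I has the earlier label, so I next.
Ready: E and J. E has the earlier label → E.
J is the only step now ready → J.

F, A, D, B, G, C, H, I, E, J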